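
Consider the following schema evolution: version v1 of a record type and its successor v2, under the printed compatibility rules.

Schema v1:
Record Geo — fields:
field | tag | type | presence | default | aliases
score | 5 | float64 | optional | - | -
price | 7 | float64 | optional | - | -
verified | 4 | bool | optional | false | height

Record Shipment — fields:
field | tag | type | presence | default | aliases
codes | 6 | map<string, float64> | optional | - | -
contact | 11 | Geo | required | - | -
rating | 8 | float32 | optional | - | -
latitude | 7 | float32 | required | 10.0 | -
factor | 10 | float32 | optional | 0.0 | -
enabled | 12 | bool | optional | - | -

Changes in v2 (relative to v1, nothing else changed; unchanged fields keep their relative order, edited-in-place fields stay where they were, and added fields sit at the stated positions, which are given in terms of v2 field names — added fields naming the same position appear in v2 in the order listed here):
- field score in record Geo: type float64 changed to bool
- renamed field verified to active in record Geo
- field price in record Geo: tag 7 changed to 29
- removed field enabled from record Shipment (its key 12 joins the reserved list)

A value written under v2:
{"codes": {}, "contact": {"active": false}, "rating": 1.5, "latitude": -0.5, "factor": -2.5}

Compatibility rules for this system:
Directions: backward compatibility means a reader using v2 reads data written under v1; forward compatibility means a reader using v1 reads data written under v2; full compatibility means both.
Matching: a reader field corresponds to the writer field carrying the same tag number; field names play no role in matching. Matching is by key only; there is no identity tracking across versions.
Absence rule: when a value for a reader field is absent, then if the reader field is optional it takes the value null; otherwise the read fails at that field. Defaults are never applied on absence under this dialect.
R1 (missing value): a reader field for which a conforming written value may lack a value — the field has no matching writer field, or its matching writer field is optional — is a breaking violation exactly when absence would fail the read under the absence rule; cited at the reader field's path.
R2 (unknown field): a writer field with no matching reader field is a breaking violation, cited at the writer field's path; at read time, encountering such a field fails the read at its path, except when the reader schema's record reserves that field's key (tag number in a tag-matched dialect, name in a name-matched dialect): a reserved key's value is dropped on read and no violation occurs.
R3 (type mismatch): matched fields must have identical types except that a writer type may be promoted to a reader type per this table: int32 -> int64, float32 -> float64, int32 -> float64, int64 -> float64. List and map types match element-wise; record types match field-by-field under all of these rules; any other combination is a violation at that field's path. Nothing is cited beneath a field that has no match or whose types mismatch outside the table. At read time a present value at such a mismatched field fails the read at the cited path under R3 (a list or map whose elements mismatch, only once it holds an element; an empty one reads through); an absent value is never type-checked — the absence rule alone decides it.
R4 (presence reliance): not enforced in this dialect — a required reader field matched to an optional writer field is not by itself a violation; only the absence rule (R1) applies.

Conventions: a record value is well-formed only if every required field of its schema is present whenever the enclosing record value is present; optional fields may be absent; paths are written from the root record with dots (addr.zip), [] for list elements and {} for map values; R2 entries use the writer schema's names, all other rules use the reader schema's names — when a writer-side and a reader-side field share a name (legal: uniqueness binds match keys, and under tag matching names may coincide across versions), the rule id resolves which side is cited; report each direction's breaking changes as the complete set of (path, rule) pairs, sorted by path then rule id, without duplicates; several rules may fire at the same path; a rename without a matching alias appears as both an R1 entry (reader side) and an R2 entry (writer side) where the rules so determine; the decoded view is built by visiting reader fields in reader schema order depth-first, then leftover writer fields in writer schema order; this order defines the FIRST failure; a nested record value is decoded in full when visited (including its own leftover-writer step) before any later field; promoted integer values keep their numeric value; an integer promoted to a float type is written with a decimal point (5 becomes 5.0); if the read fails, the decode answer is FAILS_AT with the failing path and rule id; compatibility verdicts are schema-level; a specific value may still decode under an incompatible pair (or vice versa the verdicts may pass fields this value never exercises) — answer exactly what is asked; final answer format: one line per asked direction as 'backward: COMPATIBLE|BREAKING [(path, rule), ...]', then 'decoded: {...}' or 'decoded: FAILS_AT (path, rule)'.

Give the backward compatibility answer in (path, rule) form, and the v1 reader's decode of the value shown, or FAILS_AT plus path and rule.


backward: BREAKING [(contact.price, R2), (contact.score, R3)]; decoded: {"codes": {}, "contact": {"score": null, "price": null, "verified": false}, "rating": 1.5, "latitude": -0.5, "factor": -2.5, "enabled": null}

in Shipment below, arrows point writer -> reader
checking backward for Shipment: reader v2 against writer v1:
  codes: map<string, float64> -> map<string, float64>, writer optional; from codes
  contact: Geo -> Geo, writer required; from contact
  rating: float32 -> float32, writer optional; from rating
  latitude: float32 -> float32, writer required; from latitude
  factor: float32 -> float32, writer optional; from factor
  writer enabled: unknown to reader
  contact.score: float64 -> bool, writer optional; from contact.score
  contact.price has no writer counterpart
  contact.active: bool -> bool, writer optional; from contact.verified
  writer contact.price: unknown to reader
  rule R2 violated at contact.price
  rule R3 violated at contact.score
  => backward: BREAKING (2)
decode walk for Shipment under reader schema v1:
  codes := {}
  contact.score := null (not supplied -> null)
  contact.price := null (not supplied -> null)
  contact.verified := false (from writer active)
  rating := 1.5
  latitude := -0.5
  factor := -2.5
  enabled := null (not supplied -> null)
  => decoded: {"codes": {}, "contact": {"score": null, "price": null, "verified": false}, "rating": 1.5, "latitude": -0.5, "factor": -2.5, "enabled": null}
diffs on Shipment not affecting the asked answer:
  renamed field verified to active in record Geo -> no rule fires on it in Shipment's dialect; the asked verdict holds
  removed field enabled from record Shipment (its key 12 joins the reserved list) -> no rule fires on it in Shipment's dialect; the asked verdict holds


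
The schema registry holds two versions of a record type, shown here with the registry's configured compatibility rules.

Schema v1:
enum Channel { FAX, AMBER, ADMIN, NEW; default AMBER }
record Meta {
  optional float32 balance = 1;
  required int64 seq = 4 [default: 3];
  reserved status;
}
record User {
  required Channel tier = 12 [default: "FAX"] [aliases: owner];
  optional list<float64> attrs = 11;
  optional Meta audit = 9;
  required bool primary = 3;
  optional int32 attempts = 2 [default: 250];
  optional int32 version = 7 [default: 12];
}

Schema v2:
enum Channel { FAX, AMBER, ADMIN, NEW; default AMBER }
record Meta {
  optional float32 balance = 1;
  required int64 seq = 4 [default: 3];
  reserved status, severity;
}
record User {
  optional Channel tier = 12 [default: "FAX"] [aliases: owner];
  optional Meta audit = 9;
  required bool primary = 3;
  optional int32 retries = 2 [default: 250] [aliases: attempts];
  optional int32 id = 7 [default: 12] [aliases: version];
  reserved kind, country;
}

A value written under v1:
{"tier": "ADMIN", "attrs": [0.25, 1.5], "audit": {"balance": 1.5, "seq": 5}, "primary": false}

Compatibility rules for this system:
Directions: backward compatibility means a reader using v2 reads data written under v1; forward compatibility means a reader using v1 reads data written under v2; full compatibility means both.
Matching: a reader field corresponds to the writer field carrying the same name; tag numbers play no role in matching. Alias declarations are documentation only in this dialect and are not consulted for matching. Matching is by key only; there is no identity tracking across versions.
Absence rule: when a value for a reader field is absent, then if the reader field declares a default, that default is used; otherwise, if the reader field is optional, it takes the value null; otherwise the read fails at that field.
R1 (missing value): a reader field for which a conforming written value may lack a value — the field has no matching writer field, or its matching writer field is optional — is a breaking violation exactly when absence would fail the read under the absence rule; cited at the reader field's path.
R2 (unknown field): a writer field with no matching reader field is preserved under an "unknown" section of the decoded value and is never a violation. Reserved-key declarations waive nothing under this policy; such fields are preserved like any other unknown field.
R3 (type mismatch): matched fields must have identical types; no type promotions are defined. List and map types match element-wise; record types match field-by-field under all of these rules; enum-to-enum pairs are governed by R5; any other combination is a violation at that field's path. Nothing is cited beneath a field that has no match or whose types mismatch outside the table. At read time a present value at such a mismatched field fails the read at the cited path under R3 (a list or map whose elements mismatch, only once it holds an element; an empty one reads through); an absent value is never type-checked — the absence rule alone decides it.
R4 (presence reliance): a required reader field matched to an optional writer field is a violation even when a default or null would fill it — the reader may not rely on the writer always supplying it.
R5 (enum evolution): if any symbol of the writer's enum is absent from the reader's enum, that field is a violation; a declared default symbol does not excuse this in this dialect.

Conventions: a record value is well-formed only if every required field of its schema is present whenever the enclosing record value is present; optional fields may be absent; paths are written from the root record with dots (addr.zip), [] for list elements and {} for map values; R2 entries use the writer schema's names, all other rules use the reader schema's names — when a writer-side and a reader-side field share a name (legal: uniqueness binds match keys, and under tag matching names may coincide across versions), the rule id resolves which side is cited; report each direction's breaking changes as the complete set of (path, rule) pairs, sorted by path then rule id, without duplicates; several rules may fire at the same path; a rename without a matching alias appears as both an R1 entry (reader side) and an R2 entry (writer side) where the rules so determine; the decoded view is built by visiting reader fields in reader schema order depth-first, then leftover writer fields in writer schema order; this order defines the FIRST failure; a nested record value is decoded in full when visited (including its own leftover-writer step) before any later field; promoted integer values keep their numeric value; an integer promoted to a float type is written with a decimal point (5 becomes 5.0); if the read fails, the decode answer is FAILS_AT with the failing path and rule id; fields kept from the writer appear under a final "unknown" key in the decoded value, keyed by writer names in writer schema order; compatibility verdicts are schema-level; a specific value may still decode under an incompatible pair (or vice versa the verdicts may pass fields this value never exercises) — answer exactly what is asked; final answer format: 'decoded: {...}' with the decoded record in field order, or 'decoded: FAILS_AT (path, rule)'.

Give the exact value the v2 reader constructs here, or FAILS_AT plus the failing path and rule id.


the writer's type comes first in each User pair
decode (reader v2):
  tier := "ADMIN"
  audit.balance := 1.5
  audit.seq := 5
  primary := false
  retries := 250 (absent -> default)
  id := 12 (absent -> default)
  writer attrs: kept under "unknown"
  => decoded: {"tier": "ADMIN", "audit": {"balance": 1.5, "seq": 5}, "primary": false, "retries": 250, "id": 12, "unknown": {"attrs": [0.25, 1.5]}}
the other User changes do not affect what is asked:
  field tier in record User: required changed to optional -> a verdict-level change on User — the shown value reads the same

decoded: {"tier": "ADMIN", "audit": {"balance": 1.5, "seq": 5}, "primary": false, "retries": 250, "id": 12, "unknown": {"attrs": [0.25, 1.5]}}


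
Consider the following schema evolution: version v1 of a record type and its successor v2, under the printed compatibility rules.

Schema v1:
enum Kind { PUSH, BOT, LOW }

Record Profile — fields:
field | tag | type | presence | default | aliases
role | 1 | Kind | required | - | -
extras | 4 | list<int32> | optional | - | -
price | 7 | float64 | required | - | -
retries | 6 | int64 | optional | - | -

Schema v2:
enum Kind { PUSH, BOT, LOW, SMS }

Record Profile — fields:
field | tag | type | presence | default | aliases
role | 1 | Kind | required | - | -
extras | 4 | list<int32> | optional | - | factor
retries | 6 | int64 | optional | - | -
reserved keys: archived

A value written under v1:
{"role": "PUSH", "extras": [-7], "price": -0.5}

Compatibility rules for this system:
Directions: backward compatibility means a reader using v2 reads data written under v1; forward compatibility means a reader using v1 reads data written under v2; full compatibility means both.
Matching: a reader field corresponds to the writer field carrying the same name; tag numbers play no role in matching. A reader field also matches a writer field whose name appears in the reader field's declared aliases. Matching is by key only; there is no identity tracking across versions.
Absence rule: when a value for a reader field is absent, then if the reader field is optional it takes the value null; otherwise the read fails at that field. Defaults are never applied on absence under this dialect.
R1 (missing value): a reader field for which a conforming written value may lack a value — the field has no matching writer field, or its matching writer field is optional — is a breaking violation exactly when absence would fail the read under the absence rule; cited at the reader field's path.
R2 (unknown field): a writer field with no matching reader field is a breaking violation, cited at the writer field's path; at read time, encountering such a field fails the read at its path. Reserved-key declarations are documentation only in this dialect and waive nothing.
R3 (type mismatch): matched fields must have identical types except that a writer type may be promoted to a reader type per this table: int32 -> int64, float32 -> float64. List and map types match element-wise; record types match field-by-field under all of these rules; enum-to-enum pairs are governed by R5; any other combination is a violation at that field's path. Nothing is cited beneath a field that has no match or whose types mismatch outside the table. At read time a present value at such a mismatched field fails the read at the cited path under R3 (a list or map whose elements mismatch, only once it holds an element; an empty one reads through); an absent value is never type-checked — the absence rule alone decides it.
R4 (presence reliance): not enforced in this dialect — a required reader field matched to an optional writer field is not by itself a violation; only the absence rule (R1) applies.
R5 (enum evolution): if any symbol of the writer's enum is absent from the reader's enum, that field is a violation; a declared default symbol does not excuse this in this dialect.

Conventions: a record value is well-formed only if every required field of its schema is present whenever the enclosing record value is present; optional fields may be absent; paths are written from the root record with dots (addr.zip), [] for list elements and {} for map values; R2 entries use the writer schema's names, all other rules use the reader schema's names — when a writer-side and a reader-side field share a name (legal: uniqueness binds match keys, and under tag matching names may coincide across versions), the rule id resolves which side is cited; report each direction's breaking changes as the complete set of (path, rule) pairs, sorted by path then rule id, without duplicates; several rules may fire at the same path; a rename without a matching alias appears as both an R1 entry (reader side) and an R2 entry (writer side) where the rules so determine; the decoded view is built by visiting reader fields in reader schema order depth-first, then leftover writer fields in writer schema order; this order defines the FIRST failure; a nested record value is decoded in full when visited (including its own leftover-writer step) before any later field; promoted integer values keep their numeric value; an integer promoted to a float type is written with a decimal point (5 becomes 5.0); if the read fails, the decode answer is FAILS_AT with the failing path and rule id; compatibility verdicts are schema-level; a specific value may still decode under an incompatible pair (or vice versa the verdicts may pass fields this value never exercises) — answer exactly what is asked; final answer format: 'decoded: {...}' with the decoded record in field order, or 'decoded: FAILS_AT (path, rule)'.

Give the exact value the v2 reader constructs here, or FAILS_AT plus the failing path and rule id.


each type pair in Profile: writer, then reader
decoding the Profile value with the v2 reader:
  role := "PUSH"
  extras := [-7]
  retries := null (absent, optional -> null)
  read fails at price under R2 (unknown field)
  => FAILS_AT (price, R2)
the other Profile changes do not affect what is asked:
  enum Kind (field role in record Profile): symbol SMS added -> changes Profile's schema-level verdicts only — the decode of this value is the same

decoded: FAILS_AT (price, R2)


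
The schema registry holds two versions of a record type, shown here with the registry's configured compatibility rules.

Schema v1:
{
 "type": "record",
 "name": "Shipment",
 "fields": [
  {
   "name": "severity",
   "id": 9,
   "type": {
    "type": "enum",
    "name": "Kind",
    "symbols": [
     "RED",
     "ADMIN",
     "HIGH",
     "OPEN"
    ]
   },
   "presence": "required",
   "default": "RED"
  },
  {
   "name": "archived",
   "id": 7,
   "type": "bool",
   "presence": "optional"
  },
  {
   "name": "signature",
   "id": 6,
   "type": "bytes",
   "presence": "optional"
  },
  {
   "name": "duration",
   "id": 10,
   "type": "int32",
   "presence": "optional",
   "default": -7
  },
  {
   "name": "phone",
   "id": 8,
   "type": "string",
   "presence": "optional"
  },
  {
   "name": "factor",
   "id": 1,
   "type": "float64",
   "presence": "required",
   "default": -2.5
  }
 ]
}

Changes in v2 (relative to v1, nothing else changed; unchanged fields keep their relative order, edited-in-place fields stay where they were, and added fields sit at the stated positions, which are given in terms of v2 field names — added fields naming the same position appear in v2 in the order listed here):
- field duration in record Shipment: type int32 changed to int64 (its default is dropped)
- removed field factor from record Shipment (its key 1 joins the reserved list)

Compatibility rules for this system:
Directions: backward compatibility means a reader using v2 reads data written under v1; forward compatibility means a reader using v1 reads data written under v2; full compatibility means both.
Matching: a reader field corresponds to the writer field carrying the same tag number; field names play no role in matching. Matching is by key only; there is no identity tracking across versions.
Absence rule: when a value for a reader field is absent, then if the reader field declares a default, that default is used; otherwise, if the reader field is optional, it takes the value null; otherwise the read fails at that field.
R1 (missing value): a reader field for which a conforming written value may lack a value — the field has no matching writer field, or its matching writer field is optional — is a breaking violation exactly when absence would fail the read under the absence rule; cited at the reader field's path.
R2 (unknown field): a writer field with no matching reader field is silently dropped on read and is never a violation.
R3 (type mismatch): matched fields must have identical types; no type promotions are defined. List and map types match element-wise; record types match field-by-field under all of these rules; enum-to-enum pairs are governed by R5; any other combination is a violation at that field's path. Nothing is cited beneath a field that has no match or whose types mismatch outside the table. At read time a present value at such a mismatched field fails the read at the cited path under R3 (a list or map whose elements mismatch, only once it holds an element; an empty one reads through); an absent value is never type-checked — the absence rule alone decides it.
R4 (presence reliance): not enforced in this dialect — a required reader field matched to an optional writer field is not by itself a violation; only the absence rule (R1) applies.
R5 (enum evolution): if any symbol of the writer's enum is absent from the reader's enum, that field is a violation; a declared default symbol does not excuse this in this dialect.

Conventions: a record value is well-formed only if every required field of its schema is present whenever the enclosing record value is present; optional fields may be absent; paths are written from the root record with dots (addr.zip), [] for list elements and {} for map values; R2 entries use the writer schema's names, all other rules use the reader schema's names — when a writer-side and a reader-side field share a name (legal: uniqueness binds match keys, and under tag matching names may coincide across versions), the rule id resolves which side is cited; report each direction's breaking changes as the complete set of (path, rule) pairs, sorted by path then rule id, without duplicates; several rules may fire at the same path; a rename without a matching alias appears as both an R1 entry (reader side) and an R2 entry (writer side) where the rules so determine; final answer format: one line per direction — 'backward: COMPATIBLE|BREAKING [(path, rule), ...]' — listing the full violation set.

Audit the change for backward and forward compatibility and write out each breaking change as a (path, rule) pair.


arrows below run writer -> reader for Shipment
backward for Shipment (reader v2, writer v1):
  severity: paired with writer severity (Kind -> Kind; writer required)
  archived: paired with writer archived (bool -> bool; writer optional)
  signature: paired with writer signature (bytes -> bytes; writer optional)
  duration: paired with writer duration (int32 -> int64; writer optional)
  phone: paired with writer phone (string -> string; writer optional)
  leftover writer field: factor
  R3 fires at duration
  => backward: BREAKING (1)
forward for Shipment (reader v1, writer v2):
  severity: paired with writer severity (Kind -> Kind; writer required)
  archived: paired with writer archived (bool -> bool; writer optional)
  signature: paired with writer signature (bytes -> bytes; writer optional)
  duration: paired with writer duration (int64 -> int32; writer optional)
  phone: paired with writer phone (string -> string; writer optional)
  factor: no writer match
  R3 fires at duration
  => forward: BREAKING (1)

backward: BREAKING [(duration, R3)]; forward: BREAKING [(duration, R3)]


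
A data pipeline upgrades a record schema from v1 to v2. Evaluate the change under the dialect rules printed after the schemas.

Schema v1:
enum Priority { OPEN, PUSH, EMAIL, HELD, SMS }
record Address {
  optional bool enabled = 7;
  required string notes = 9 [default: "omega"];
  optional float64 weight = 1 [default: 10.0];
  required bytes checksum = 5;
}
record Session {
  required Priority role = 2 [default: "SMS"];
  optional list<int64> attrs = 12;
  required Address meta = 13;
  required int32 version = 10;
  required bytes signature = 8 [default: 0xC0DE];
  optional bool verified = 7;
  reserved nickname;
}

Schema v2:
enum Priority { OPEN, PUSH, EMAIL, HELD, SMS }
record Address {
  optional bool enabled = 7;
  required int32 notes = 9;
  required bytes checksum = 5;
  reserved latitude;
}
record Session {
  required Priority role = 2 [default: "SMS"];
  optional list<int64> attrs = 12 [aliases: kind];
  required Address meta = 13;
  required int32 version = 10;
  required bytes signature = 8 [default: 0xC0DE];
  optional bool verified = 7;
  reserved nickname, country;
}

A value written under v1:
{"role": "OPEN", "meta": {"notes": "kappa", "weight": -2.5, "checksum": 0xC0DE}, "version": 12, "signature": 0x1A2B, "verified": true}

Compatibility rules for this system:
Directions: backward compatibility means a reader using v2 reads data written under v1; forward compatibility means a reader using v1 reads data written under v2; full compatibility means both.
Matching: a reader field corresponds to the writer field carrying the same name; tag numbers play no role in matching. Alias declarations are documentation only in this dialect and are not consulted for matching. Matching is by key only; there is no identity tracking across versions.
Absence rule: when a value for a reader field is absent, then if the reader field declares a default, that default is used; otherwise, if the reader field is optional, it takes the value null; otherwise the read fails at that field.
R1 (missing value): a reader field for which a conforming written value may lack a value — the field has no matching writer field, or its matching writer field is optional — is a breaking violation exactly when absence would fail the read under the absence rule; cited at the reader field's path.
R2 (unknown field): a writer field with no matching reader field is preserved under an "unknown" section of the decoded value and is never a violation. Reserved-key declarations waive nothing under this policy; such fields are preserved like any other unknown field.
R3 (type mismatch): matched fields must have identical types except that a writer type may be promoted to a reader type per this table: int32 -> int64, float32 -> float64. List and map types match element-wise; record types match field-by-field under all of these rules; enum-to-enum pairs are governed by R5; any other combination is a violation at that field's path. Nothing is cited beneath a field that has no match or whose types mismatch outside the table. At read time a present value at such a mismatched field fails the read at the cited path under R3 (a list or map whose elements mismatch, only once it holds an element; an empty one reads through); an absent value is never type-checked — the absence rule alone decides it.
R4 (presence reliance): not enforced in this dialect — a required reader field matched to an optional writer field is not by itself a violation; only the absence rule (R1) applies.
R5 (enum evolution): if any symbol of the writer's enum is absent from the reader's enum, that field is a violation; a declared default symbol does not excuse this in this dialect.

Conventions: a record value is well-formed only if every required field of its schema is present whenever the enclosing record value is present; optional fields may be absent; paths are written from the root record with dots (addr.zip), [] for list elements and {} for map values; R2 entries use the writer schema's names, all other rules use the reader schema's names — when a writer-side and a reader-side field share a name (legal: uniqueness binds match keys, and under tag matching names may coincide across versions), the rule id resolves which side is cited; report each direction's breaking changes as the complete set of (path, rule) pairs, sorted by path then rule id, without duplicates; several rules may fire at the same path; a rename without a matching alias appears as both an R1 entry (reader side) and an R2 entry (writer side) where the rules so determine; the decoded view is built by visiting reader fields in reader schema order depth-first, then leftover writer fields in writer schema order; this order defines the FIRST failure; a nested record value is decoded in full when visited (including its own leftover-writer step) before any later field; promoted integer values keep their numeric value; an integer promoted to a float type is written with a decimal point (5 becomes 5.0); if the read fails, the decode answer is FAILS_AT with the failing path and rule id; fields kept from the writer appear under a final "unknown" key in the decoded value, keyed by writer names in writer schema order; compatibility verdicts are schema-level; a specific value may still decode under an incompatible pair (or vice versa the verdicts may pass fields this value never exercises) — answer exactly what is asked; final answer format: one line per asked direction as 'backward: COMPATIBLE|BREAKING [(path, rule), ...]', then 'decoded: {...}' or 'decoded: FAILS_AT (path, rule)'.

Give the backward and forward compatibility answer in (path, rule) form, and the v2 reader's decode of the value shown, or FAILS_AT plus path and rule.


the writer's type comes first in each Session pair
backward for Session (reader v2, writer v1):
  role <- role (Priority -> Priority, writer required)
  attrs <- attrs (list<int64> -> list<int64>, writer optional)
  meta <- meta (Address -> Address, writer required)
  version <- version (int32 -> int32, writer required)
  signature <- signature (bytes -> bytes, writer required)
  verified <- verified (bool -> bool, writer optional)
  meta.enabled <- meta.enabled (bool -> bool, writer optional)
  meta.notes <- meta.notes (string -> int32, writer required)
  meta.checksum <- meta.checksum (bytes -> bytes, writer required)
  writer meta.weight: unknown to reader
  violation R3 at meta.notes
  => backward: BREAKING (1)
forward for Session (reader v1, writer v2):
  role <- role (Priority -> Priority, writer required)
  attrs <- attrs (list<int64> -> list<int64>, writer optional)
  meta <- meta (Address -> Address, writer required)
  version <- version (int32 -> int32, writer required)
  signature <- signature (bytes -> bytes, writer required)
  verified <- verified (bool -> bool, writer optional)
  meta.enabled <- meta.enabled (bool -> bool, writer optional)
  meta.notes <- meta.notes (int32 -> string, writer required)
  meta.weight: no writer match
  meta.checksum <- meta.checksum (bytes -> bytes, writer required)
  violation R3 at meta.notes
  => forward: BREAKING (1)
decode (reader v2):
  role := "OPEN"
  attrs := null (missing; optional => null)
  meta.enabled := null (missing; optional => null)
  read fails at meta.notes under R3
  => FAILS_AT (meta.notes, R3)

backward: BREAKING [(meta.notes, R3)]; forward: BREAKING [(meta.notes, R3)]; decoded: FAILS_AT (meta.notes, R3)


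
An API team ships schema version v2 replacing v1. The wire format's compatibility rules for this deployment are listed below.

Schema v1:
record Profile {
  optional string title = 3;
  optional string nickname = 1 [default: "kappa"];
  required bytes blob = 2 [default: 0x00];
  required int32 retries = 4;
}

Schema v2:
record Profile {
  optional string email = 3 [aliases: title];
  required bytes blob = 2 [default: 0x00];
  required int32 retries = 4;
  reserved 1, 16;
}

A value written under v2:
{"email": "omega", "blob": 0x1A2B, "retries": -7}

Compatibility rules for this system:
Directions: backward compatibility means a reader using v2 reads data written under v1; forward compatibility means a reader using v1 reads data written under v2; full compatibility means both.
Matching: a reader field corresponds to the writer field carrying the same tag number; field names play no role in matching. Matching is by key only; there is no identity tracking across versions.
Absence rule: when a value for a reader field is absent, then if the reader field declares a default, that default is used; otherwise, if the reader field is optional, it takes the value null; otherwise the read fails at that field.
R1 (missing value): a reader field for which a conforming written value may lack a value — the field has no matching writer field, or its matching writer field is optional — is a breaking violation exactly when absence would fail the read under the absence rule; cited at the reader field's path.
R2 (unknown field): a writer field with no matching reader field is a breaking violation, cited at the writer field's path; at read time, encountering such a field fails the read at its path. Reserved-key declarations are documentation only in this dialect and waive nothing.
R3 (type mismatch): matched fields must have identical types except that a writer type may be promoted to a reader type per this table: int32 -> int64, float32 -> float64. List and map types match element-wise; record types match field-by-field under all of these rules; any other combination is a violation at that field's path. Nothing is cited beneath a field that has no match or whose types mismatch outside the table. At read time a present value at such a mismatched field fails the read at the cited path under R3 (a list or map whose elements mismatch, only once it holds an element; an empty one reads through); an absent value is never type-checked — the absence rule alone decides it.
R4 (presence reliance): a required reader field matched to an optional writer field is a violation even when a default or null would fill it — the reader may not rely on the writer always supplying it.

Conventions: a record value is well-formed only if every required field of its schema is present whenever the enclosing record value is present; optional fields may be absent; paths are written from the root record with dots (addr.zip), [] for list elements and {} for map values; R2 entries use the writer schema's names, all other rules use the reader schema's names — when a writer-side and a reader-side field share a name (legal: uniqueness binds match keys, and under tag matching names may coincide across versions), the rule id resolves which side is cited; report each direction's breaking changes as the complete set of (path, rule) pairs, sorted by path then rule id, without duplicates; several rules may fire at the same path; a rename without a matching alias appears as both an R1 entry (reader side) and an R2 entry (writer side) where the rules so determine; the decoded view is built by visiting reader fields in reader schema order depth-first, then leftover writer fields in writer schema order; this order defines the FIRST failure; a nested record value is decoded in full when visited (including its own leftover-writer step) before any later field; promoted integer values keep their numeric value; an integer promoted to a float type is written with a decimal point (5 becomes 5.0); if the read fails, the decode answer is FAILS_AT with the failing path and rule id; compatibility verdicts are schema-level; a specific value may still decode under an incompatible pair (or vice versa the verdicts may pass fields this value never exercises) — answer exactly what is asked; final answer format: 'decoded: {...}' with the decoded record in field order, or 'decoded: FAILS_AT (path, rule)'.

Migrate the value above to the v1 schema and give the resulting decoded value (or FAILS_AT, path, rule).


in Profile below, arrows point writer -> reader
migrating the Profile value to v1:
  title := "omega" (from writer email)
  nickname := "kappa" (absent -> default)
  blob := 0x1A2B
  retries := -7
  => decoded: {"title": "omega", "nickname": "kappa", "blob": 0x1A2B, "retries": -7}
the rest of the Profile diff is inert for this question:
  removed field nickname from record Profile (its key 1 joins the reserved list) -> changes Profile's schema-level verdicts only — the decode of this value is the same
  renamed field title to email in record Profile (alias title declared on the renamed field) -> fires no rule on Profile under this dialect and leaves the result unchanged

decoded: {"title": "omega", "nickname": "kappa", "blob": 0x1A2B, "retries": -7}


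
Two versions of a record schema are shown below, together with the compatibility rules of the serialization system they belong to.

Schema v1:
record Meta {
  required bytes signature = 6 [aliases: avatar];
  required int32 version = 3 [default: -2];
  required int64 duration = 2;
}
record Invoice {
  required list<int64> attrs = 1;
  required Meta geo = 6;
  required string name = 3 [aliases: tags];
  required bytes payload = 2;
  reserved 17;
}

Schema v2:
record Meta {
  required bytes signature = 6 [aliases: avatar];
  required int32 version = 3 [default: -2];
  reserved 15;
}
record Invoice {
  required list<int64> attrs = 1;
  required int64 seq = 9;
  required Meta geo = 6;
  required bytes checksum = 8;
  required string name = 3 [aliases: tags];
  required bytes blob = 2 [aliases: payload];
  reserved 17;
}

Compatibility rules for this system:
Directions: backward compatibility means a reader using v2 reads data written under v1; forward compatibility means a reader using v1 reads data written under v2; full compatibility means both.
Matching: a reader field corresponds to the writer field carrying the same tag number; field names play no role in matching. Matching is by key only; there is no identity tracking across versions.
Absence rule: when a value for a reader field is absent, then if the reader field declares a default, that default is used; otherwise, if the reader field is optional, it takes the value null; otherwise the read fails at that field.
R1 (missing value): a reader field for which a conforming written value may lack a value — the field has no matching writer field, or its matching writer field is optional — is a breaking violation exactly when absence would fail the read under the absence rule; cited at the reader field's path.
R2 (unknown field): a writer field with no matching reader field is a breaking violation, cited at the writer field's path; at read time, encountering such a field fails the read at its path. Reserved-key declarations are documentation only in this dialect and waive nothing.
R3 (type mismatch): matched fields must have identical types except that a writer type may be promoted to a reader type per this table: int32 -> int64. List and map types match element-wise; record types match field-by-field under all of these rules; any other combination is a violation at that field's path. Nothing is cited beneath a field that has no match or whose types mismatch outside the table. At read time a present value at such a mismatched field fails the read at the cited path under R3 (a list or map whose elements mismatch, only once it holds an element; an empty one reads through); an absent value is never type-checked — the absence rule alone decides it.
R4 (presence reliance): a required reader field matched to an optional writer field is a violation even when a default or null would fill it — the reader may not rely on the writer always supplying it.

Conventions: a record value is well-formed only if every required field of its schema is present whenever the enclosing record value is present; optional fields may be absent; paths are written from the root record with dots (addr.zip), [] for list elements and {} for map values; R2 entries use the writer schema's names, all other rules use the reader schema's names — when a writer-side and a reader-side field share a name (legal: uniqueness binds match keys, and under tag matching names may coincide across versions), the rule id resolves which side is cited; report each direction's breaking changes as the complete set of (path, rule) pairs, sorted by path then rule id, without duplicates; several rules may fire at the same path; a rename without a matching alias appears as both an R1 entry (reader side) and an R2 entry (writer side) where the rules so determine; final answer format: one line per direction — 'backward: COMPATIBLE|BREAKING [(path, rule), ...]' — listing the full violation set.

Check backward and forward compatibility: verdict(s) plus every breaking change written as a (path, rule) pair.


backward: BREAKING [(checksum, R1), (geo.duration, R2), (seq, R1)]; forward: BREAKING [(checksum, R2), (geo.duration, R1), (seq, R2)]

arrows below run writer -> reader for Invoice
backward on Invoice — v2 reading data written by v1:
  writer required, list<int64> -> list<int64>: reader attrs maps from writer attrs
  no writer field matches reader seq
  writer required, Meta -> Meta: reader geo maps from writer geo
  no writer field matches reader checksum
  writer required, string -> string: reader name maps from writer name
  writer required, bytes -> bytes: reader blob maps from writer payload
  writer required, bytes -> bytes: reader geo.signature maps from writer geo.signature
  writer required, int32 -> int32: reader geo.version maps from writer geo.version
  writer geo.duration: unknown to reader
  rule R1 violated at checksum
  rule R2 violated at geo.duration
  rule R1 violated at seq
  => backward verdict for Invoice: BREAKING, 3 violation(s)
forward on Invoice — v1 reading data written by v2:
  writer required, list<int64> -> list<int64>: reader attrs maps from writer attrs
  writer required, Meta -> Meta: reader geo maps from writer geo
  writer required, string -> string: reader name maps from writer name
  writer required, bytes -> bytes: reader payload maps from writer blob
  writer seq: unknown to reader
  writer checksum: unknown to reader
  writer required, bytes -> bytes: reader geo.signature maps from writer geo.signature
  writer required, int32 -> int32: reader geo.version maps from writer geo.version
  no writer field matches reader geo.duration
  rule R2 violated at checksum
  rule R1 violated at geo.duration
  rule R2 violated at seq
  => forward verdict for Invoice: BREAKING, 3 violation(s)
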